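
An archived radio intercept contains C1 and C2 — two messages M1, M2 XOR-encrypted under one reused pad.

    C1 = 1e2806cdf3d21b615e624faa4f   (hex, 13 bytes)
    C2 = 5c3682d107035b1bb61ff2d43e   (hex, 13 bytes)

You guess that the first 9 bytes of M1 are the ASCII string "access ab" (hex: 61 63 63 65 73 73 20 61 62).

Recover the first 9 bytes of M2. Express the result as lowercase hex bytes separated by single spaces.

23 7d e7 79 87 a2 60 1b 8a

First, C1 ⊕ C2 = (M1 ⊕ K) ⊕ (M2 ⊕ K) = M1 ⊕ M2, so the key drops out. Then M2 = (M1 ⊕ M2) ⊕ M1 over the first 9 bytes.
byte 0: (1e xor 5c) xor 61 = 42 xor 61 = 23
byte 1: (28 xor 36) xor 63 = 1e xor 63 = 7d
byte 2: (06 xor 82) xor 63 = 84 xor 63 = e7
byte 3: (cd xor d1) xor 65 = 1c xor 65 = 79
byte 4: (f3 xor 07) xor 73 = f4 xor 73 = 87
byte 5: (d2 xor 03) xor 73 = d1 xor 73 = a2
byte 6: (1b xor 5b) xor 20 = 40 xor 20 = 60
byte 7: (61 xor 1b) xor 61 = 7a xor 61 = 1b
byte 8: (5e xor b6) xor 62 = e8 xor 62 = 8a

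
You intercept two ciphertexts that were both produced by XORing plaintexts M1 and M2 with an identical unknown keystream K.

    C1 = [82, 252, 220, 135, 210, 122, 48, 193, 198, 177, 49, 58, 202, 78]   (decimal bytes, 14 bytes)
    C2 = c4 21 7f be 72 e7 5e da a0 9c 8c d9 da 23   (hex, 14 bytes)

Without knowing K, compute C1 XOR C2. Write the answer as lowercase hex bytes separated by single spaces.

96 dd a3 39 a0 9d 6e 1b 66 2d bd e3 10 6d

C1 ⊕ C2 = (M1 ⊕ K) ⊕ (M2 ⊕ K) = M1 ⊕ M2 — the shared key cancels under XOR.
52 xor c4 = 96
fc xor 21 = dd
dc xor 7f = a3
87 xor be = 39
d2 xor 72 = a0
7a xor e7 = 9d
30 xor 5e = 6e
c1 xor da = 1b
c6 xor a0 = 66
b1 xor 9c = 2d
31 xor 8c = bd
3a xor d9 = e3
ca xor da = 10
4e xor 23 = 6d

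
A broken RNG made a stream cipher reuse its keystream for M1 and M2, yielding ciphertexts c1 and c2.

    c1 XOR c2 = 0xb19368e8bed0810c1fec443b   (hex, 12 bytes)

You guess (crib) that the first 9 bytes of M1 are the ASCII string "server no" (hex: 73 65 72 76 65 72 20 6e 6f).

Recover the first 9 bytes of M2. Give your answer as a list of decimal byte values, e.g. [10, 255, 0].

Since c1 ⊕ c2 = M1 ⊕ M2, XORing with the guessed M1 bytes yields the corresponding M2 bytes: M2 = (c1 ⊕ c2) ⊕ M1.
byte 0: b1 xor 73 = c2
byte 1: 93 xor 65 = f6
byte 2: 68 xor 72 = 1a
byte 3: e8 xor 76 = 9e
byte 4: be xor 65 = db
byte 5: d0 xor 72 = a2
byte 6: 81 xor 20 = a1
byte 7: 0c xor 6e = 62
byte 8: 1f xor 6f = 70

[194, 246, 26, 158, 219, 162, 161, 98, 112]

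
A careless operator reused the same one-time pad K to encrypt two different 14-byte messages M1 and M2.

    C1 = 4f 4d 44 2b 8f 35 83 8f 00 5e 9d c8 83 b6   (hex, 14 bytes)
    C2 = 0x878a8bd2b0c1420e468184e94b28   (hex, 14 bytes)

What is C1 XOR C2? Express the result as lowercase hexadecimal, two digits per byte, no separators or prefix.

C1 ⊕ C2 = (M1 ⊕ K) ⊕ (M2 ⊕ K) = M1 ⊕ M2 — the shared key cancels under XOR.
byte 0: 4f XOR 87 = c8
byte 1: 4d XOR 8a = c7
byte 2: 44 XOR 8b = cf
byte 3: 2b XOR d2 = f9
byte 4: 8f XOR b0 = 3f
byte 5: 35 XOR c1 = f4
byte 6: 83 XOR 42 = c1
byte 7: 8f XOR 0e = 81
byte 8: 00 XOR 46 = 46
byte 9: 5e XOR 81 = df
byte 10: 9d XOR 84 = 19
byte 11: c8 XOR e9 = 21
byte 12: 83 XOR 4b = c8
byte 13: b6 XOR 28 = 9e

c8c7cff93ff4c18146df1921c89e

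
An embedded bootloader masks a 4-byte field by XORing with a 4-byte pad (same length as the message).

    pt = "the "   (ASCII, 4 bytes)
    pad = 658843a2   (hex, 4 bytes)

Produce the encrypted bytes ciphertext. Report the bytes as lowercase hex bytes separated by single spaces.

XOR is its own inverse, so applying the key byte-wise gives the result directly.
01110100 xor 01100101 = 00010001
01101000 xor 10001000 = 11100000
01100101 xor 01000011 = 00100110
00100000 xor 10100010 = 10000010

11 e0 26 82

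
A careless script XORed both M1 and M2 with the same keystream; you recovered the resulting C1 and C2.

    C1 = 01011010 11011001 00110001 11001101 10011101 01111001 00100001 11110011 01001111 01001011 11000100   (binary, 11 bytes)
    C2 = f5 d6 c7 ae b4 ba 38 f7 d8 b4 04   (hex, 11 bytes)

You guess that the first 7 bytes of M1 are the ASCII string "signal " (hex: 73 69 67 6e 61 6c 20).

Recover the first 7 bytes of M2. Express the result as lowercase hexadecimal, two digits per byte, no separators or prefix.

First, C1 ⊕ C2 = (M1 ⊕ K) ⊕ (M2 ⊕ K) = M1 ⊕ M2, so the key drops out. Then M2 = (M1 ⊕ M2) ⊕ M1 over the first 7 bytes.
byte 0: (5a ⊕ f5) ⊕ 73 = af ⊕ 73 = dc
byte 1: (d9 ⊕ d6) ⊕ 69 = 0f ⊕ 69 = 66
byte 2: (31 ⊕ c7) ⊕ 67 = f6 ⊕ 67 = 91
byte 3: (cd ⊕ ae) ⊕ 6e = 63 ⊕ 6e = 0d
byte 4: (9d ⊕ b4) ⊕ 61 = 29 ⊕ 61 = 48
byte 5: (79 ⊕ ba) ⊕ 6c = c3 ⊕ 6c = af
byte 6: (21 ⊕ 38) ⊕ 20 = 19 ⊕ 20 = 39

dc66910d48af39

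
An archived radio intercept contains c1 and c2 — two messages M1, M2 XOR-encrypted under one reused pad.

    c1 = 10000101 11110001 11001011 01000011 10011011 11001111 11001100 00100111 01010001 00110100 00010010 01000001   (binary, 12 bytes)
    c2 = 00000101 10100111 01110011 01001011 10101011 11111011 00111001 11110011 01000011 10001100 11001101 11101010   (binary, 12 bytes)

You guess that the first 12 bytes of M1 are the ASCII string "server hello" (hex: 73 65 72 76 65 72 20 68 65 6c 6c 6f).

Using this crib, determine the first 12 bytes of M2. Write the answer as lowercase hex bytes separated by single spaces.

f3 33 ca 7e 55 46 d5 bc 77 d4 b3 c4

First, c1 ⊕ c2 = (M1 ⊕ K) ⊕ (M2 ⊕ K) = M1 ⊕ M2, so the key drops out. Then M2 = (M1 ⊕ M2) ⊕ M1 over the first 12 bytes.
byte 0: (85 ⊕ 05) ⊕ 73 = 80 ⊕ 73 = f3
byte 1: (f1 ⊕ a7) ⊕ 65 = 56 ⊕ 65 = 33
byte 2: (cb ⊕ 73) ⊕ 72 = b8 ⊕ 72 = ca
byte 3: (43 ⊕ 4b) ⊕ 76 = 08 ⊕ 76 = 7e
byte 4: (9b ⊕ ab) ⊕ 65 = 30 ⊕ 65 = 55
byte 5: (cf ⊕ fb) ⊕ 72 = 34 ⊕ 72 = 46
byte 6: (cc ⊕ 39) ⊕ 20 = f5 ⊕ 20 = d5
byte 7: (27 ⊕ f3) ⊕ 68 = d4 ⊕ 68 = bc
byte 8: (51 ⊕ 43) ⊕ 65 = 12 ⊕ 65 = 77
byte 9: (34 ⊕ 8c) ⊕ 6c = b8 ⊕ 6c = d4
byte 10: (12 ⊕ cd) ⊕ 6c = df ⊕ 6c = b3
byte 11: (41 ⊕ ea) ⊕ 6f = ab ⊕ 6f = c4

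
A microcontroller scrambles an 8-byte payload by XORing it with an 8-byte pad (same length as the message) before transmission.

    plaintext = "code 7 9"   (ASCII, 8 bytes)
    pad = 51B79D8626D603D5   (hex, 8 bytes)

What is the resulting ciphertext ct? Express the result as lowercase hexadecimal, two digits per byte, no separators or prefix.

32d8f9e306e123ec

byte 0: 63 ^ 51 = 32
byte 1: 6f ^ b7 = d8
byte 2: 64 ^ 9d = f9
byte 3: 65 ^ 86 = e3
byte 4: 20 ^ 26 = 06
byte 5: 37 ^ d6 = e1
byte 6: 20 ^ 03 = 23
byte 7: 39 ^ d5 = ec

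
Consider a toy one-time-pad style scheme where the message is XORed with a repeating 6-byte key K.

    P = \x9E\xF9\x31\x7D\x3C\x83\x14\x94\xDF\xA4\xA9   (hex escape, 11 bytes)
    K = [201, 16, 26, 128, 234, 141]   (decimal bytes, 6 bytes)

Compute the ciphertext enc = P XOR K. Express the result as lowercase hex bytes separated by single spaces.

The 6-byte key repeats, so the effective keystream is c9 10 1a 80 ea 8d c9 10 1a 80 ea.
byte 0: 10011110 ^ 11001001 = 01010111
byte 1: 11111001 ^ 00010000 = 11101001
byte 2: 00110001 ^ 00011010 = 00101011
byte 3: 01111101 ^ 10000000 = 11111101
byte 4: 00111100 ^ 11101010 = 11010110
byte 5: 10000011 ^ 10001101 = 00001110
byte 6: 00010100 ^ 11001001 = 11011101
byte 7: 10010100 ^ 00010000 = 10000100
byte 8: 11011111 ^ 00011010 = 11000101
byte 9: 10100100 ^ 10000000 = 00100100
byte 10: 10101001 ^ 11101010 = 01000011

57 e9 2b fd d6 0e dd 84 c5 24 43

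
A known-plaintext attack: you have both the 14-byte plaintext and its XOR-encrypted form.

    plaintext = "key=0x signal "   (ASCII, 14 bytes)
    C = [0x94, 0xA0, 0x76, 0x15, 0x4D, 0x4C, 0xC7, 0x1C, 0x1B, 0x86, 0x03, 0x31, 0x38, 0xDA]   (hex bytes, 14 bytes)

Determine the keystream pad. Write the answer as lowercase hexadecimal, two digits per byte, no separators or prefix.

Since C = plaintext ⊕ pad, XORing both sides with plaintext gives pad = plaintext ⊕ C.
107 ^ 148 = 255
101 ^ 160 = 197
121 ^ 118 =  15
 61 ^  21 =  40
 48 ^  77 = 125
120 ^  76 =  52
 32 ^ 199 = 231
115 ^  28 = 111
105 ^  27 = 114
103 ^ 134 = 225
110 ^   3 = 109
 97 ^  49 =  80
108 ^  56 =  84
 32 ^ 218 = 250

ffc50f287d34e76f72e16d5054fa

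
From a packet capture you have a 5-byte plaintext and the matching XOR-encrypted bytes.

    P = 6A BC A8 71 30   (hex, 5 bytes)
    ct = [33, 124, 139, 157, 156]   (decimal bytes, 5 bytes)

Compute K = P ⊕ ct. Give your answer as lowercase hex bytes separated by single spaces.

4b c0 23 ec ac

Since ct = P ⊕ K, XORing both sides with P gives K = P ⊕ ct.
01101010 XOR 00100001 = 01001011
10111100 XOR 01111100 = 11000000
10101000 XOR 10001011 = 00100011
01110001 XOR 10011101 = 11101100
00110000 XOR 10011100 = 10101100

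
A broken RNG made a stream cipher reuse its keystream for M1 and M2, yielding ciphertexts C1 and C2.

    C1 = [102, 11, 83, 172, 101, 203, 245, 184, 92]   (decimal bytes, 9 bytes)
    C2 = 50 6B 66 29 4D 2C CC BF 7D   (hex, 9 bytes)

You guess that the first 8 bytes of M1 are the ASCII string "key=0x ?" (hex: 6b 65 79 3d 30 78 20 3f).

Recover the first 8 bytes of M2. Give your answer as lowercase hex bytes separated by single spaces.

First, C1 ⊕ C2 = (M1 ⊕ K) ⊕ (M2 ⊕ K) = M1 ⊕ M2, so the key drops out. Then M2 = (M1 ⊕ M2) ⊕ M1 over the first 8 bytes.
byte 0: (66 XOR 50) XOR 6b = 36 XOR 6b = 5d
byte 1: (0b XOR 6b) XOR 65 = 60 XOR 65 = 05
byte 2: (53 XOR 66) XOR 79 = 35 XOR 79 = 4c
byte 3: (ac XOR 29) XOR 3d = 85 XOR 3d = b8
byte 4: (65 XOR 4d) XOR 30 = 28 XOR 30 = 18
byte 5: (cb XOR 2c) XOR 78 = e7 XOR 78 = 9f
byte 6: (f5 XOR cc) XOR 20 = 39 XOR 20 = 19
byte 7: (b8 XOR bf) XOR 3f = 07 XOR 3f = 38

5d 05 4c b8 18 9f 19 38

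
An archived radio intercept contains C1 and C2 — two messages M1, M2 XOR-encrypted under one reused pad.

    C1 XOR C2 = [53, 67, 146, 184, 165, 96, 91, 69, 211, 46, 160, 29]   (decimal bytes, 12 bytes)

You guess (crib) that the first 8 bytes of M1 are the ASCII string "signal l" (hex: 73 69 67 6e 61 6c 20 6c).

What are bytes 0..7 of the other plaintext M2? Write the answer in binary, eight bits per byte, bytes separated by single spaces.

Since C1 ⊕ C2 = M1 ⊕ M2, XORing with the guessed M1 bytes yields the corresponding M2 bytes: M2 = (C1 ⊕ C2) ⊕ M1.
byte 0: 35 ⊕ 73 = 46
byte 1: 43 ⊕ 69 = 2a
byte 2: 92 ⊕ 67 = f5
byte 3: b8 ⊕ 6e = d6
byte 4: a5 ⊕ 61 = c4
byte 5: 60 ⊕ 6c = 0c
byte 6: 5b ⊕ 20 = 7b
byte 7: 45 ⊕ 6c = 29

01000110 00101010 11110101 11010110 11000100 00001100 01111011 00101001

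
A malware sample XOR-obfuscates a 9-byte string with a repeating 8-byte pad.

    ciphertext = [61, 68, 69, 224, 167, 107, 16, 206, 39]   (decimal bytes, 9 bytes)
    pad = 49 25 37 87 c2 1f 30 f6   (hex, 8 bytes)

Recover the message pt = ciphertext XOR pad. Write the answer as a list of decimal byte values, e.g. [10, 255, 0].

The 8-byte key repeats, so the effective keystream is 49 25 37 87 c2 1f 30 f6 49.
byte 0: 3d ⊕ 49 = 74
byte 1: 44 ⊕ 25 = 61
byte 2: 45 ⊕ 37 = 72
byte 3: e0 ⊕ 87 = 67
byte 4: a7 ⊕ c2 = 65
byte 5: 6b ⊕ 1f = 74
byte 6: 10 ⊕ 30 = 20
byte 7: ce ⊕ f6 = 38
byte 8: 27 ⊕ 49 = 6e

[116, 97, 114, 103, 101, 116, 32, 56, 110]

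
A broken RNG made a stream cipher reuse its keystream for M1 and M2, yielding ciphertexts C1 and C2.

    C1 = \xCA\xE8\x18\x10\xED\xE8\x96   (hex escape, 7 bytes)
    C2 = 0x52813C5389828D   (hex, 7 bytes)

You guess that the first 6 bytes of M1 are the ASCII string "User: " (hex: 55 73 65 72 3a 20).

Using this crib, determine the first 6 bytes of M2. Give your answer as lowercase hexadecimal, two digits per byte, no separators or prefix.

First, C1 ⊕ C2 = (M1 ⊕ K) ⊕ (M2 ⊕ K) = M1 ⊕ M2, so the key drops out. Then M2 = (M1 ⊕ M2) ⊕ M1 over the first 6 bytes.
byte 0: (ca ⊕ 52) ⊕ 55 = 98 ⊕ 55 = cd
byte 1: (e8 ⊕ 81) ⊕ 73 = 69 ⊕ 73 = 1a
byte 2: (18 ⊕ 3c) ⊕ 65 = 24 ⊕ 65 = 41
byte 3: (10 ⊕ 53) ⊕ 72 = 43 ⊕ 72 = 31
byte 4: (ed ⊕ 89) ⊕ 3a = 64 ⊕ 3a = 5e
byte 5: (e8 ⊕ 82) ⊕ 20 = 6a ⊕ 20 = 4a

cd1a41315e4a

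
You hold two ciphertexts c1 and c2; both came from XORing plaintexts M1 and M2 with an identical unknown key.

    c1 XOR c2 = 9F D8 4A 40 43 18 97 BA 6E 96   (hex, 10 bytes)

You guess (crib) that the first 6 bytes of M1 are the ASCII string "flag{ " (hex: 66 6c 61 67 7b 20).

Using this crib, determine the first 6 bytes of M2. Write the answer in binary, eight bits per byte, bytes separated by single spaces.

11111001 10110100 00101011 00100111 00111000 00111000

Since c1 ⊕ c2 = M1 ⊕ M2, XORing with the guessed M1 bytes yields the corresponding M2 bytes: M2 = (c1 ⊕ c2) ⊕ M1.
9f ^ 66 = f9
d8 ^ 6c = b4
4a ^ 61 = 2b
40 ^ 67 = 27
43 ^ 7b = 38
18 ^ 20 = 38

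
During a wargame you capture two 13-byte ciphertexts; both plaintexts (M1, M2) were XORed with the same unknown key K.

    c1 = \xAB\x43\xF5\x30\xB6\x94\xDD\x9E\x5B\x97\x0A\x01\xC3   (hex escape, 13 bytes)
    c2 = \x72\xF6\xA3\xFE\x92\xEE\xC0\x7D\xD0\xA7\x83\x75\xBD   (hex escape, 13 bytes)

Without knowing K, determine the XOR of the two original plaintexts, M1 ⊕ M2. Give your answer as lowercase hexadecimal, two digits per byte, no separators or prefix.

d9b556ce247a1de38b3089747e

c1 ⊕ c2 = (M1 ⊕ K) ⊕ (M2 ⊕ K) = M1 ⊕ M2 — the shared key cancels under XOR.
byte 0: 10101011 ^ 01110010 = 11011001
byte 1: 01000011 ^ 11110110 = 10110101
byte 2: 11110101 ^ 10100011 = 01010110
byte 3: 00110000 ^ 11111110 = 11001110
byte 4: 10110110 ^ 10010010 = 00100100
byte 5: 10010100 ^ 11101110 = 01111010
byte 6: 11011101 ^ 11000000 = 00011101
byte 7: 10011110 ^ 01111101 = 11100011
byte 8: 01011011 ^ 11010000 = 10001011
byte 9: 10010111 ^ 10100111 = 00110000
byte 10: 00001010 ^ 10000011 = 10001001
byte 11: 00000001 ^ 01110101 = 01110100
byte 12: 11000011 ^ 10111101 = 01111110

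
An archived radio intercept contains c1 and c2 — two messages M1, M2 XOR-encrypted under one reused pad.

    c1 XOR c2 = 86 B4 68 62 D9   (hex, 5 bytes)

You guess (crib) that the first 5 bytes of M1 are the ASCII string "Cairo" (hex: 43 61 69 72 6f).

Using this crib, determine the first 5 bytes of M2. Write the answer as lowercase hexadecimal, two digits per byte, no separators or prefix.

Since c1 ⊕ c2 = M1 ⊕ M2, XORing with the guessed M1 bytes yields the corresponding M2 bytes: M2 = (c1 ⊕ c2) ⊕ M1.
134 XOR  67 = 197
180 XOR  97 = 213
104 XOR 105 =   1
 98 XOR 114 =  16
217 XOR 111 = 182

c5d50110b6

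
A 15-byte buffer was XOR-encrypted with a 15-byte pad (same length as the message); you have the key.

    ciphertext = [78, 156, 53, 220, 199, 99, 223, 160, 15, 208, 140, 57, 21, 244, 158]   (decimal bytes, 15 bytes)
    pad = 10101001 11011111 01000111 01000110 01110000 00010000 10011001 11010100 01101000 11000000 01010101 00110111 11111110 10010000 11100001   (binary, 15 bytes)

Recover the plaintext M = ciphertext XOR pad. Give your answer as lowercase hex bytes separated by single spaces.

4e ⊕ a9 = e7
9c ⊕ df = 43
35 ⊕ 47 = 72
dc ⊕ 46 = 9a
c7 ⊕ 70 = b7
63 ⊕ 10 = 73
df ⊕ 99 = 46
a0 ⊕ d4 = 74
0f ⊕ 68 = 67
d0 ⊕ c0 = 10
8c ⊕ 55 = d9
39 ⊕ 37 = 0e
15 ⊕ fe = eb
f4 ⊕ 90 = 64
9e ⊕ e1 = 7f

e7 43 72 9a b7 73 46 74 67 10 d9 0e eb 64 7f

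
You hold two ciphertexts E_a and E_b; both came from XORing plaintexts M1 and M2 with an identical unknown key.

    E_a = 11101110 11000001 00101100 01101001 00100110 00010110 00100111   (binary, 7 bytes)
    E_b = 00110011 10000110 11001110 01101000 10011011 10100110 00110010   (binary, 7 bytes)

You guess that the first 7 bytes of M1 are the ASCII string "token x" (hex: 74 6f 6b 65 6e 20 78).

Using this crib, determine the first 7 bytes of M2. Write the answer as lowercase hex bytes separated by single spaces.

a9 28 89 64 d3 90 6d

First, E_a ⊕ E_b = (M1 ⊕ K) ⊕ (M2 ⊕ K) = M1 ⊕ M2, so the key drops out. Then M2 = (M1 ⊕ M2) ⊕ M1 over the first 7 bytes.
byte 0: (ee ⊕ 33) ⊕ 74 = dd ⊕ 74 = a9
byte 1: (c1 ⊕ 86) ⊕ 6f = 47 ⊕ 6f = 28
byte 2: (2c ⊕ ce) ⊕ 6b = e2 ⊕ 6b = 89
byte 3: (69 ⊕ 68) ⊕ 65 = 01 ⊕ 65 = 64
byte 4: (26 ⊕ 9b) ⊕ 6e = bd ⊕ 6e = d3
byte 5: (16 ⊕ a6) ⊕ 20 = b0 ⊕ 20 = 90
byte 6: (27 ⊕ 32) ⊕ 78 = 15 ⊕ 78 = 6d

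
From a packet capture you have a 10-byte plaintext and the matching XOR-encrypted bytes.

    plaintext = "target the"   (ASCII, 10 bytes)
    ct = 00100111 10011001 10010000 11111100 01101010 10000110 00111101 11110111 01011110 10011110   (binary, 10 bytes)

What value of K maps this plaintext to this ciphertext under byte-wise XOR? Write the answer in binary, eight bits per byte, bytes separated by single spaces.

Since ct = plaintext ⊕ K, XORing both sides with plaintext gives K = plaintext ⊕ ct.
74 xor 27 = 53
61 xor 99 = f8
72 xor 90 = e2
67 xor fc = 9b
65 xor 6a = 0f
74 xor 86 = f2
20 xor 3d = 1d
74 xor f7 = 83
68 xor 5e = 36
65 xor 9e = fb

01010011 11111000 11100010 10011011 00001111 11110010 00011101 10000011 00110110 11111011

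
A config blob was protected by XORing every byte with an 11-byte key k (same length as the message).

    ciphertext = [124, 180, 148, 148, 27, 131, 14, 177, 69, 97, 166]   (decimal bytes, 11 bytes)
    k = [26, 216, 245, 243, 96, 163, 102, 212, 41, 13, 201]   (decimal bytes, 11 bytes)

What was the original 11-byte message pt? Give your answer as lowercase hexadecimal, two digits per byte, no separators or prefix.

666c61677b2068656c6c6f

XOR is its own inverse, so applying the key byte-wise gives the result directly.
byte 0: 01111100 xor 00011010 = 01100110
byte 1: 10110100 xor 11011000 = 01101100
byte 2: 10010100 xor 11110101 = 01100001
byte 3: 10010100 xor 11110011 = 01100111
byte 4: 00011011 xor 01100000 = 01111011
byte 5: 10000011 xor 10100011 = 00100000
byte 6: 00001110 xor 01100110 = 01101000
byte 7: 10110001 xor 11010100 = 01100101
byte 8: 01000101 xor 00101001 = 01101100
byte 9: 01100001 xor 00001101 = 01101100
byte 10: 10100110 xor 11001001 = 01101111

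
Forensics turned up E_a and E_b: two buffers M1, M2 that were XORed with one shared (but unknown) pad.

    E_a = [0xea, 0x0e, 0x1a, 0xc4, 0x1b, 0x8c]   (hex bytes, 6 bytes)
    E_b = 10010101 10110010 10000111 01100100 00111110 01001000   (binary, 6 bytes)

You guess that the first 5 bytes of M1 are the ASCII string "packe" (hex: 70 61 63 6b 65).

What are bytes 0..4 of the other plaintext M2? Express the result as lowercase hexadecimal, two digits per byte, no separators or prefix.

0fddfecb40

First, E_a ⊕ E_b = (M1 ⊕ K) ⊕ (M2 ⊕ K) = M1 ⊕ M2, so the key drops out. Then M2 = (M1 ⊕ M2) ⊕ M1 over the first 5 bytes.
byte 0: (ea xor 95) xor 70 = 7f xor 70 = 0f
byte 1: (0e xor b2) xor 61 = bc xor 61 = dd
byte 2: (1a xor 87) xor 63 = 9d xor 63 = fe
byte 3: (c4 xor 64) xor 6b = a0 xor 6b = cb
byte 4: (1b xor 3e) xor 65 = 25 xor 65 = 40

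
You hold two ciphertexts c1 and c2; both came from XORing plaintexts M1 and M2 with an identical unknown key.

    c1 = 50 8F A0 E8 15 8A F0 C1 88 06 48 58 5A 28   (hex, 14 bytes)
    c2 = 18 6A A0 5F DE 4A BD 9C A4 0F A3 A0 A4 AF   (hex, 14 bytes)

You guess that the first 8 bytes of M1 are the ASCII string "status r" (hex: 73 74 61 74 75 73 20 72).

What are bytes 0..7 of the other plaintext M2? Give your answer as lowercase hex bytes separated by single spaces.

First, c1 ⊕ c2 = (M1 ⊕ K) ⊕ (M2 ⊕ K) = M1 ⊕ M2, so the key drops out. Then M2 = (M1 ⊕ M2) ⊕ M1 over the first 8 bytes.
byte 0: (50 ^ 18) ^ 73 = 48 ^ 73 = 3b
byte 1: (8f ^ 6a) ^ 74 = e5 ^ 74 = 91
byte 2: (a0 ^ a0) ^ 61 = 00 ^ 61 = 61
byte 3: (e8 ^ 5f) ^ 74 = b7 ^ 74 = c3
byte 4: (15 ^ de) ^ 75 = cb ^ 75 = be
byte 5: (8a ^ 4a) ^ 73 = c0 ^ 73 = b3
byte 6: (f0 ^ bd) ^ 20 = 4d ^ 20 = 6d
byte 7: (c1 ^ 9c) ^ 72 = 5d ^ 72 = 2f

3b 91 61 c3 be b3 6d 2f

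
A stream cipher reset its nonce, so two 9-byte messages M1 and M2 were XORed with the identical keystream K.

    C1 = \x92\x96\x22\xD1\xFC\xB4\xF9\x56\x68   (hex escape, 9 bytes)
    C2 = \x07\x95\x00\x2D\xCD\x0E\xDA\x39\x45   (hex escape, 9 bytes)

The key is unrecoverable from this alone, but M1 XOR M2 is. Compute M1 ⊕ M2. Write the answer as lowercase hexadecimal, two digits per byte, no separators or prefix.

C1 ⊕ C2 = (M1 ⊕ K) ⊕ (M2 ⊕ K) = M1 ⊕ M2 — the shared key cancels under XOR.
146 ⊕   7 = 149
150 ⊕ 149 =   3
 34 ⊕   0 =  34
209 ⊕  45 = 252
252 ⊕ 205 =  49
180 ⊕  14 = 186
249 ⊕ 218 =  35
 86 ⊕  57 = 111
104 ⊕  69 =  45

950322fc31ba236f2d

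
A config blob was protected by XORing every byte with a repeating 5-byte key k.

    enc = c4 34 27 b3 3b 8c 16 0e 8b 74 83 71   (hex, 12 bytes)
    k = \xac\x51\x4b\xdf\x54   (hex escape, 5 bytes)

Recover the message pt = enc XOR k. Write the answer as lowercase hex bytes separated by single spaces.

68 65 6c 6c 6f 20 47 45 54 20 2f 20

The 5-byte key repeats, so the effective keystream is ac 51 4b df 54 ac 51 4b df 54 ac 51.
byte 0: c4 ⊕ ac = 68
byte 1: 34 ⊕ 51 = 65
byte 2: 27 ⊕ 4b = 6c
byte 3: b3 ⊕ df = 6c
byte 4: 3b ⊕ 54 = 6f
byte 5: 8c ⊕ ac = 20
byte 6: 16 ⊕ 51 = 47
byte 7: 0e ⊕ 4b = 45
byte 8: 8b ⊕ df = 54
byte 9: 74 ⊕ 54 = 20
byte 10: 83 ⊕ ac = 2f
byte 11: 71 ⊕ 51 = 20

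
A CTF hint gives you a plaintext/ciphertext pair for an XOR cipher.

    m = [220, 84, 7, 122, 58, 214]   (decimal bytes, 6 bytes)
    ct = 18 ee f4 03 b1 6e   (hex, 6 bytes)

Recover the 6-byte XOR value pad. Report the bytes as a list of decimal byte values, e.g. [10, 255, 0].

[196, 186, 243, 121, 139, 184]

Since ct = m ⊕ pad, XORing both sides with m gives pad = m ⊕ ct.
dc xor 18 = c4
54 xor ee = ba
07 xor f4 = f3
7a xor 03 = 79
3a xor b1 = 8b
d6 xor 6e = b8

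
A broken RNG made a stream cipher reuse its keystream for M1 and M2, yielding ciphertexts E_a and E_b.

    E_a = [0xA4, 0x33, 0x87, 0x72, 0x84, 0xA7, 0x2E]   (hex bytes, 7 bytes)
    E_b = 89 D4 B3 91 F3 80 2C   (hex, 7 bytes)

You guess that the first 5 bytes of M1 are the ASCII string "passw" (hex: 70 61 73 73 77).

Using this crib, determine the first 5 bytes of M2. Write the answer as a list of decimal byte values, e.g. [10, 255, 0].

First, E_a ⊕ E_b = (M1 ⊕ K) ⊕ (M2 ⊕ K) = M1 ⊕ M2, so the key drops out. Then M2 = (M1 ⊕ M2) ⊕ M1 over the first 5 bytes.
byte 0: (a4 XOR 89) XOR 70 = 2d XOR 70 = 5d
byte 1: (33 XOR d4) XOR 61 = e7 XOR 61 = 86
byte 2: (87 XOR b3) XOR 73 = 34 XOR 73 = 47
byte 3: (72 XOR 91) XOR 73 = e3 XOR 73 = 90
byte 4: (84 XOR f3) XOR 77 = 77 XOR 77 = 00

[93, 134, 71, 144, 0]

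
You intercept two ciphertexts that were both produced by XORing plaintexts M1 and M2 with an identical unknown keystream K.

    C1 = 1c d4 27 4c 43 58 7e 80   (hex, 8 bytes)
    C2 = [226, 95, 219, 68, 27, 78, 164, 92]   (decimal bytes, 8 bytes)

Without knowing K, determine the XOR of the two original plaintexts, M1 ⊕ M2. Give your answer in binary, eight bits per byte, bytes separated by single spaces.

C1 ⊕ C2 = (M1 ⊕ K) ⊕ (M2 ⊕ K) = M1 ⊕ M2 — the shared key cancels under XOR.
byte 0:  28 xor 226 = 254
byte 1: 212 xor  95 = 139
byte 2:  39 xor 219 = 252
byte 3:  76 xor  68 =   8
byte 4:  67 xor  27 =  88
byte 5:  88 xor  78 =  22
byte 6: 126 xor 164 = 218
byte 7: 128 xor  92 = 220

11111110 10001011 11111100 00001000 01011000 00010110 11011010 11011100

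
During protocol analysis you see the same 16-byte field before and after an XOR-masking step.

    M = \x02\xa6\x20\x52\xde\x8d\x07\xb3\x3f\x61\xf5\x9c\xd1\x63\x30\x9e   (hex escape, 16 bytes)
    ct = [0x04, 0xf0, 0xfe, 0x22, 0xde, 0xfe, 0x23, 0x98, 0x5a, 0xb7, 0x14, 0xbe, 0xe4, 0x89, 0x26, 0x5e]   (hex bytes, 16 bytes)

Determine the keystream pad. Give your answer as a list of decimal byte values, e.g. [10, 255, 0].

Since ct = M ⊕ pad, XORing both sides with M gives pad = M ⊕ ct.
02 xor 04 = 06
a6 xor f0 = 56
20 xor fe = de
52 xor 22 = 70
de xor de = 00
8d xor fe = 73
07 xor 23 = 24
b3 xor 98 = 2b
3f xor 5a = 65
61 xor b7 = d6
f5 xor 14 = e1
9c xor be = 22
d1 xor e4 = 35
63 xor 89 = ea
30 xor 26 = 16
9e xor 5e = c0

[6, 86, 222, 112, 0, 115, 36, 43, 101, 214, 225, 34, 53, 234, 22, 192]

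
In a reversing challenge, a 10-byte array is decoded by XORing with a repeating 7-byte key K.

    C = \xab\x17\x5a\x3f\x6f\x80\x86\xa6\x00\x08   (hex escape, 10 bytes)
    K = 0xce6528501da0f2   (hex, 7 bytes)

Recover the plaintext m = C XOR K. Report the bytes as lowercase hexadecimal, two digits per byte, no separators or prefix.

6572726f722074686520

The 7-byte key repeats, so the effective keystream is ce 65 28 50 1d a0 f2 ce 65 28.
byte 0: ab ⊕ ce = 65
byte 1: 17 ⊕ 65 = 72
byte 2: 5a ⊕ 28 = 72
byte 3: 3f ⊕ 50 = 6f
byte 4: 6f ⊕ 1d = 72
byte 5: 80 ⊕ a0 = 20
byte 6: 86 ⊕ f2 = 74
byte 7: a6 ⊕ ce = 68
byte 8: 00 ⊕ 65 = 65
byte 9: 08 ⊕ 28 = 20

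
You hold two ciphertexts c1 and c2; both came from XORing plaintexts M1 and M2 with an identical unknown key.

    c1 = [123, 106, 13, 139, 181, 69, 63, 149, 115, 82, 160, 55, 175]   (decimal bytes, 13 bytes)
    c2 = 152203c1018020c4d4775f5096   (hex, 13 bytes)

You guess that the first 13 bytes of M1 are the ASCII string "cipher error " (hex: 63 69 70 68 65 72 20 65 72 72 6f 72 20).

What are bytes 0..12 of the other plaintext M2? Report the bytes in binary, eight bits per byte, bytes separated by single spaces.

00001101 00100001 01111110 00100010 11010001 10110111 00111111 00110100 11010101 01010111 10010000 00010101 00011001

First, c1 ⊕ c2 = (M1 ⊕ K) ⊕ (M2 ⊕ K) = M1 ⊕ M2, so the key drops out. Then M2 = (M1 ⊕ M2) ⊕ M1 over the first 13 bytes.
byte 0: (7b xor 15) xor 63 = 6e xor 63 = 0d
byte 1: (6a xor 22) xor 69 = 48 xor 69 = 21
byte 2: (0d xor 03) xor 70 = 0e xor 70 = 7e
byte 3: (8b xor c1) xor 68 = 4a xor 68 = 22
byte 4: (b5 xor 01) xor 65 = b4 xor 65 = d1
byte 5: (45 xor 80) xor 72 = c5 xor 72 = b7
byte 6: (3f xor 20) xor 20 = 1f xor 20 = 3f
byte 7: (95 xor c4) xor 65 = 51 xor 65 = 34
byte 8: (73 xor d4) xor 72 = a7 xor 72 = d5
byte 9: (52 xor 77) xor 72 = 25 xor 72 = 57
byte 10: (a0 xor 5f) xor 6f = ff xor 6f = 90
byte 11: (37 xor 50) xor 72 = 67 xor 72 = 15
byte 12: (af xor 96) xor 20 = 39 xor 20 = 19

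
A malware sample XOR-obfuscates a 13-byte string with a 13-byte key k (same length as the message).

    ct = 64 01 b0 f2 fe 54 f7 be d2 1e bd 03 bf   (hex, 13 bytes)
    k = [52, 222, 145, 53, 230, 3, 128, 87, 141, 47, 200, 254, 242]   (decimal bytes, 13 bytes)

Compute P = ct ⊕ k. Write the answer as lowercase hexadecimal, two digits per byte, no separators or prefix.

50df21c7185777e95f3175fd4d

100 XOR  52 =  80
  1 XOR 222 = 223
176 XOR 145 =  33
242 XOR  53 = 199
254 XOR 230 =  24
 84 XOR   3 =  87
247 XOR 128 = 119
190 XOR  87 = 233
210 XOR 141 =  95
 30 XOR  47 =  49
189 XOR 200 = 117
  3 XOR 254 = 253
191 XOR 242 =  77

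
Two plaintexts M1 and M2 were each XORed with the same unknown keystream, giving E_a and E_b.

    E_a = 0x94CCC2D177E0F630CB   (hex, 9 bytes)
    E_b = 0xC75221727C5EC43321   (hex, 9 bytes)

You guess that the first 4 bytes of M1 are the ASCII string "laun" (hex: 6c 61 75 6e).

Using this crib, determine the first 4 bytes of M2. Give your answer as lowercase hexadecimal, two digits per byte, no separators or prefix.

First, E_a ⊕ E_b = (M1 ⊕ K) ⊕ (M2 ⊕ K) = M1 ⊕ M2, so the key drops out. Then M2 = (M1 ⊕ M2) ⊕ M1 over the first 4 bytes.
byte 0: (94 ⊕ c7) ⊕ 6c = 53 ⊕ 6c = 3f
byte 1: (cc ⊕ 52) ⊕ 61 = 9e ⊕ 61 = ff
byte 2: (c2 ⊕ 21) ⊕ 75 = e3 ⊕ 75 = 96
byte 3: (d1 ⊕ 72) ⊕ 6e = a3 ⊕ 6e = cd

3fff96cd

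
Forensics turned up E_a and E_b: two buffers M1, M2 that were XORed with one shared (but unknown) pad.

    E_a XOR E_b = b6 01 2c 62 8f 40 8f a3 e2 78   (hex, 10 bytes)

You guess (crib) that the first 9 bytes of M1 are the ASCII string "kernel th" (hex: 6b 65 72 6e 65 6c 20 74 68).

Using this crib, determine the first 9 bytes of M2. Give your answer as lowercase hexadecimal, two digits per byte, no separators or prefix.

dd645e0cea2cafd78a

Since E_a ⊕ E_b = M1 ⊕ M2, XORing with the guessed M1 bytes yields the corresponding M2 bytes: M2 = (E_a ⊕ E_b) ⊕ M1.
b6 ⊕ 6b = dd
01 ⊕ 65 = 64
2c ⊕ 72 = 5e
62 ⊕ 6e = 0c
8f ⊕ 65 = ea
40 ⊕ 6c = 2c
8f ⊕ 20 = af
a3 ⊕ 74 = d7
e2 ⊕ 68 = 8a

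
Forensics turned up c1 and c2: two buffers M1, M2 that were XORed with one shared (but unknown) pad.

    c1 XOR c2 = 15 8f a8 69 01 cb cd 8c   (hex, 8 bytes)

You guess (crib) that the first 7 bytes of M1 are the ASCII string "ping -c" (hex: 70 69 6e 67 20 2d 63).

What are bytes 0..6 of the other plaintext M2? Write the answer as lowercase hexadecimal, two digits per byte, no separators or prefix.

65e6c60e21e6ae

Since c1 ⊕ c2 = M1 ⊕ M2, XORing with the guessed M1 bytes yields the corresponding M2 bytes: M2 = (c1 ⊕ c2) ⊕ M1.
15 ⊕ 70 = 65
8f ⊕ 69 = e6
a8 ⊕ 6e = c6
69 ⊕ 67 = 0e
01 ⊕ 20 = 21
cb ⊕ 2d = e6
cd ⊕ 63 = ae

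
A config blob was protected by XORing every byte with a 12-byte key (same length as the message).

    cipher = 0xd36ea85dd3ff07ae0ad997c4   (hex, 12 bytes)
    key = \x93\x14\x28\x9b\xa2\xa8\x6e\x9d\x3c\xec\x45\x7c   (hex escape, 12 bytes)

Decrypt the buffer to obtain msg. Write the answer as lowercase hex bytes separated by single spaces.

40 7a 80 c6 71 57 69 33 36 35 d2 b8

byte 0: d3 xor 93 = 40
byte 1: 6e xor 14 = 7a
byte 2: a8 xor 28 = 80
byte 3: 5d xor 9b = c6
byte 4: d3 xor a2 = 71
byte 5: ff xor a8 = 57
byte 6: 07 xor 6e = 69
byte 7: ae xor 9d = 33
byte 8: 0a xor 3c = 36
byte 9: d9 xor ec = 35
byte 10: 97 xor 45 = d2
byte 11: c4 xor 7c = b8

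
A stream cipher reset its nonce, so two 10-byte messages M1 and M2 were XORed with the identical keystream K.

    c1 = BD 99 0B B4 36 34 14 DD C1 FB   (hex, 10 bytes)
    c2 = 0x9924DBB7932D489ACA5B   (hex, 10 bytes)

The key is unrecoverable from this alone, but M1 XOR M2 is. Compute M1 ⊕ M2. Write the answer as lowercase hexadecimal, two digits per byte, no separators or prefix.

24bdd003a5195c470ba0

c1 ⊕ c2 = (M1 ⊕ K) ⊕ (M2 ⊕ K) = M1 ⊕ M2 — the shared key cancels under XOR.
189 ⊕ 153 =  36
153 ⊕  36 = 189
 11 ⊕ 219 = 208
180 ⊕ 183 =   3
 54 ⊕ 147 = 165
 52 ⊕  45 =  25
 20 ⊕  72 =  92
221 ⊕ 154 =  71
193 ⊕ 202 =  11
251 ⊕  91 = 160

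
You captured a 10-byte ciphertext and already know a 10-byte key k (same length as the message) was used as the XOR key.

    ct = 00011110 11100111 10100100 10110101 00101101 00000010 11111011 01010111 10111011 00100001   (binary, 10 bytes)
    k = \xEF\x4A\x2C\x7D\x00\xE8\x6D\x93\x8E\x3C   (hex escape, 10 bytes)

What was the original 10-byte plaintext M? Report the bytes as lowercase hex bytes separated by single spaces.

00011110 xor 11101111 = 11110001
11100111 xor 01001010 = 10101101
10100100 xor 00101100 = 10001000
10110101 xor 01111101 = 11001000
00101101 xor 00000000 = 00101101
00000010 xor 11101000 = 11101010
11111011 xor 01101101 = 10010110
01010111 xor 10010011 = 11000100
10111011 xor 10001110 = 00110101
00100001 xor 00111100 = 00011101

f1 ad 88 c8 2d ea 96 c4 35 1d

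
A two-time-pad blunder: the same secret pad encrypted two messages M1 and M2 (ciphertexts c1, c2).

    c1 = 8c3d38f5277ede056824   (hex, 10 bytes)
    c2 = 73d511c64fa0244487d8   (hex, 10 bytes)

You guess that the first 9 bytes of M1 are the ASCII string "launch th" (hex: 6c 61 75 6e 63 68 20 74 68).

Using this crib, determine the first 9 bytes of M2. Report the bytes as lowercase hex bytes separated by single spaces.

First, c1 ⊕ c2 = (M1 ⊕ K) ⊕ (M2 ⊕ K) = M1 ⊕ M2, so the key drops out. Then M2 = (M1 ⊕ M2) ⊕ M1 over the first 9 bytes.
byte 0: (8c ^ 73) ^ 6c = ff ^ 6c = 93
byte 1: (3d ^ d5) ^ 61 = e8 ^ 61 = 89
byte 2: (38 ^ 11) ^ 75 = 29 ^ 75 = 5c
byte 3: (f5 ^ c6) ^ 6e = 33 ^ 6e = 5d
byte 4: (27 ^ 4f) ^ 63 = 68 ^ 63 = 0b
byte 5: (7e ^ a0) ^ 68 = de ^ 68 = b6
byte 6: (de ^ 24) ^ 20 = fa ^ 20 = da
byte 7: (05 ^ 44) ^ 74 = 41 ^ 74 = 35
byte 8: (68 ^ 87) ^ 68 = ef ^ 68 = 87

93 89 5c 5d 0b b6 da 35 87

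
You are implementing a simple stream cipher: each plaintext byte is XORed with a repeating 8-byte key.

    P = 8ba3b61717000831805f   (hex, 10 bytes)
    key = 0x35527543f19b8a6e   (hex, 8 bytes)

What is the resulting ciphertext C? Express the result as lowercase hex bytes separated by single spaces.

The 8-byte key repeats, so the effective keystream is 35 52 75 43 f1 9b 8a 6e 35 52.
byte 0: 8b xor 35 = be
byte 1: a3 xor 52 = f1
byte 2: b6 xor 75 = c3
byte 3: 17 xor 43 = 54
byte 4: 17 xor f1 = e6
byte 5: 00 xor 9b = 9b
byte 6: 08 xor 8a = 82
byte 7: 31 xor 6e = 5f
byte 8: 80 xor 35 = b5
byte 9: 5f xor 52 = 0d

be f1 c3 54 e6 9b 82 5f b5 0d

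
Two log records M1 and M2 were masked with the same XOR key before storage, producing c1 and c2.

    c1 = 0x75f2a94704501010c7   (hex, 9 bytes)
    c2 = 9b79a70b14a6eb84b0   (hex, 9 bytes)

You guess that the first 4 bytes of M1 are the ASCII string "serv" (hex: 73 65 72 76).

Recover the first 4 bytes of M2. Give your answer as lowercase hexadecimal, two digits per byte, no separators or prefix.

9dee7c3a

First, c1 ⊕ c2 = (M1 ⊕ K) ⊕ (M2 ⊕ K) = M1 ⊕ M2, so the key drops out. Then M2 = (M1 ⊕ M2) ⊕ M1 over the first 4 bytes.
byte 0: (75 ^ 9b) ^ 73 = ee ^ 73 = 9d
byte 1: (f2 ^ 79) ^ 65 = 8b ^ 65 = ee
byte 2: (a9 ^ a7) ^ 72 = 0e ^ 72 = 7c
byte 3: (47 ^ 0b) ^ 76 = 4c ^ 76 = 3a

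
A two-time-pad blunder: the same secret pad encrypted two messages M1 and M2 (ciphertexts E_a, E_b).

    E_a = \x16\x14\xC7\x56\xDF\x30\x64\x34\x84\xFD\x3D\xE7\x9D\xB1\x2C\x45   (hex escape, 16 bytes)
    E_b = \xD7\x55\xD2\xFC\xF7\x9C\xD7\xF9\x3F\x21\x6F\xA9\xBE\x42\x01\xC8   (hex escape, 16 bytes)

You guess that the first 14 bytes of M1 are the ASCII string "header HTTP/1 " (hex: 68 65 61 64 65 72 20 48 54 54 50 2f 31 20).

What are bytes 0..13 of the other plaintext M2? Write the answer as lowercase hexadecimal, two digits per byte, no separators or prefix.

a92474ce4dde9385ef88026112d3

First, E_a ⊕ E_b = (M1 ⊕ K) ⊕ (M2 ⊕ K) = M1 ⊕ M2, so the key drops out. Then M2 = (M1 ⊕ M2) ⊕ M1 over the first 14 bytes.
byte 0: (16 ⊕ d7) ⊕ 68 = c1 ⊕ 68 = a9
byte 1: (14 ⊕ 55) ⊕ 65 = 41 ⊕ 65 = 24
byte 2: (c7 ⊕ d2) ⊕ 61 = 15 ⊕ 61 = 74
byte 3: (56 ⊕ fc) ⊕ 64 = aa ⊕ 64 = ce
byte 4: (df ⊕ f7) ⊕ 65 = 28 ⊕ 65 = 4d
byte 5: (30 ⊕ 9c) ⊕ 72 = ac ⊕ 72 = de
byte 6: (64 ⊕ d7) ⊕ 20 = b3 ⊕ 20 = 93
byte 7: (34 ⊕ f9) ⊕ 48 = cd ⊕ 48 = 85
byte 8: (84 ⊕ 3f) ⊕ 54 = bb ⊕ 54 = ef
byte 9: (fd ⊕ 21) ⊕ 54 = dc ⊕ 54 = 88
byte 10: (3d ⊕ 6f) ⊕ 50 = 52 ⊕ 50 = 02
byte 11: (e7 ⊕ a9) ⊕ 2f = 4e ⊕ 2f = 61
byte 12: (9d ⊕ be) ⊕ 31 = 23 ⊕ 31 = 12
byte 13: (b1 ⊕ 42) ⊕ 20 = f3 ⊕ 20 = d3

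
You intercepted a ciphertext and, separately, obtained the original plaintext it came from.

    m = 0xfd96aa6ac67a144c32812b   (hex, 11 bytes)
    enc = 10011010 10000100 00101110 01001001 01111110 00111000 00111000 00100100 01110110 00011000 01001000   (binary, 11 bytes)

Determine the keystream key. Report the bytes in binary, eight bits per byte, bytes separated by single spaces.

Since enc = m ⊕ key, XORing both sides with m gives key = m ⊕ enc.
11111101 xor 10011010 = 01100111
10010110 xor 10000100 = 00010010
10101010 xor 00101110 = 10000100
01101010 xor 01001001 = 00100011
11000110 xor 01111110 = 10111000
01111010 xor 00111000 = 01000010
00010100 xor 00111000 = 00101100
01001100 xor 00100100 = 01101000
00110010 xor 01110110 = 01000100
10000001 xor 00011000 = 10011001
00101011 xor 01001000 = 01100011

01100111 00010010 10000100 00100011 10111000 01000010 00101100 01101000 01000100 10011001 01100011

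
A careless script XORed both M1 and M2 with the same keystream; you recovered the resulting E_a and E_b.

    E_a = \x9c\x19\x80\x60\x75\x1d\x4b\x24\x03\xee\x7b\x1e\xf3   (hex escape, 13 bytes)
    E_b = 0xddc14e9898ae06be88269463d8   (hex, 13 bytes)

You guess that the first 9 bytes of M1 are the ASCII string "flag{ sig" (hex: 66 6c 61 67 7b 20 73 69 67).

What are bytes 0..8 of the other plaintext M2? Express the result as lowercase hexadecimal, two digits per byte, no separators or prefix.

First, E_a ⊕ E_b = (M1 ⊕ K) ⊕ (M2 ⊕ K) = M1 ⊕ M2, so the key drops out. Then M2 = (M1 ⊕ M2) ⊕ M1 over the first 9 bytes.
byte 0: (9c XOR dd) XOR 66 = 41 XOR 66 = 27
byte 1: (19 XOR c1) XOR 6c = d8 XOR 6c = b4
byte 2: (80 XOR 4e) XOR 61 = ce XOR 61 = af
byte 3: (60 XOR 98) XOR 67 = f8 XOR 67 = 9f
byte 4: (75 XOR 98) XOR 7b = ed XOR 7b = 96
byte 5: (1d XOR ae) XOR 20 = b3 XOR 20 = 93
byte 6: (4b XOR 06) XOR 73 = 4d XOR 73 = 3e
byte 7: (24 XOR be) XOR 69 = 9a XOR 69 = f3
byte 8: (03 XOR 88) XOR 67 = 8b XOR 67 = ec

27b4af9f96933ef3ec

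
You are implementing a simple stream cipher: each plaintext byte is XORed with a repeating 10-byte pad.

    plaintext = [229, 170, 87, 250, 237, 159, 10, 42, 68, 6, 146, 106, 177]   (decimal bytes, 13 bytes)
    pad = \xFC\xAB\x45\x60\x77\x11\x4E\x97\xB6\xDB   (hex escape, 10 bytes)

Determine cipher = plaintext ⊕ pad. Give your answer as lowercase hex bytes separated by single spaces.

19 01 12 9a 9a 8e 44 bd f2 dd 6e c1 f4

The 10-byte key repeats, so the effective keystream is fc ab 45 60 77 11 4e 97 b6 db fc ab 45.
byte 0: e5 ^ fc = 19
byte 1: aa ^ ab = 01
byte 2: 57 ^ 45 = 12
byte 3: fa ^ 60 = 9a
byte 4: ed ^ 77 = 9a
byte 5: 9f ^ 11 = 8e
byte 6: 0a ^ 4e = 44
byte 7: 2a ^ 97 = bd
byte 8: 44 ^ b6 = f2
byte 9: 06 ^ db = dd
byte 10: 92 ^ fc = 6e
byte 11: 6a ^ ab = c1
byte 12: b1 ^ 45 = f4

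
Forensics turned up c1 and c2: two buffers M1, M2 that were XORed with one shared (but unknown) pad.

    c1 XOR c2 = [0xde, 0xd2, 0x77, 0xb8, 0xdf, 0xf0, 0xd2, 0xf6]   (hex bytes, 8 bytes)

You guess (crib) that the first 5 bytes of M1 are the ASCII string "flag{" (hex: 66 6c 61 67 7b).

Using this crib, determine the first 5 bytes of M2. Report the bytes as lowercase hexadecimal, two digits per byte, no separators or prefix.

Since c1 ⊕ c2 = M1 ⊕ M2, XORing with the guessed M1 bytes yields the corresponding M2 bytes: M2 = (c1 ⊕ c2) ⊕ M1.
de xor 66 = b8
d2 xor 6c = be
77 xor 61 = 16
b8 xor 67 = df
df xor 7b = a4

b8be16dfa4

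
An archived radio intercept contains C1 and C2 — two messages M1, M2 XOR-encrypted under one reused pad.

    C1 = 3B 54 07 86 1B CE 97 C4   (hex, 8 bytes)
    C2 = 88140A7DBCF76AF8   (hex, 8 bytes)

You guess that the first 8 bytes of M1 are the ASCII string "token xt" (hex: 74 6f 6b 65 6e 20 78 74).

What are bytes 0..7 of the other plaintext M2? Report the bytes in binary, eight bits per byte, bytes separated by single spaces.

11000111 00101111 01100110 10011110 11001001 00011001 10000101 01001000

First, C1 ⊕ C2 = (M1 ⊕ K) ⊕ (M2 ⊕ K) = M1 ⊕ M2, so the key drops out. Then M2 = (M1 ⊕ M2) ⊕ M1 over the first 8 bytes.
byte 0: (3b ⊕ 88) ⊕ 74 = b3 ⊕ 74 = c7
byte 1: (54 ⊕ 14) ⊕ 6f = 40 ⊕ 6f = 2f
byte 2: (07 ⊕ 0a) ⊕ 6b = 0d ⊕ 6b = 66
byte 3: (86 ⊕ 7d) ⊕ 65 = fb ⊕ 65 = 9e
byte 4: (1b ⊕ bc) ⊕ 6e = a7 ⊕ 6e = c9
byte 5: (ce ⊕ f7) ⊕ 20 = 39 ⊕ 20 = 19
byte 6: (97 ⊕ 6a) ⊕ 78 = fd ⊕ 78 = 85
byte 7: (c4 ⊕ f8) ⊕ 74 = 3c ⊕ 74 = 48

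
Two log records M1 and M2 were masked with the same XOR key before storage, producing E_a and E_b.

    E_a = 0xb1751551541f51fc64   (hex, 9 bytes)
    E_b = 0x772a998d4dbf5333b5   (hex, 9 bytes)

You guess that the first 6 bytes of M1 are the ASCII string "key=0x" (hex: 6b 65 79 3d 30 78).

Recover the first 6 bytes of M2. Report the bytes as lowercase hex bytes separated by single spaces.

First, E_a ⊕ E_b = (M1 ⊕ K) ⊕ (M2 ⊕ K) = M1 ⊕ M2, so the key drops out. Then M2 = (M1 ⊕ M2) ⊕ M1 over the first 6 bytes.
byte 0: (b1 xor 77) xor 6b = c6 xor 6b = ad
byte 1: (75 xor 2a) xor 65 = 5f xor 65 = 3a
byte 2: (15 xor 99) xor 79 = 8c xor 79 = f5
byte 3: (51 xor 8d) xor 3d = dc xor 3d = e1
byte 4: (54 xor 4d) xor 30 = 19 xor 30 = 29
byte 5: (1f xor bf) xor 78 = a0 xor 78 = d8

ad 3a f5 e1 29 d8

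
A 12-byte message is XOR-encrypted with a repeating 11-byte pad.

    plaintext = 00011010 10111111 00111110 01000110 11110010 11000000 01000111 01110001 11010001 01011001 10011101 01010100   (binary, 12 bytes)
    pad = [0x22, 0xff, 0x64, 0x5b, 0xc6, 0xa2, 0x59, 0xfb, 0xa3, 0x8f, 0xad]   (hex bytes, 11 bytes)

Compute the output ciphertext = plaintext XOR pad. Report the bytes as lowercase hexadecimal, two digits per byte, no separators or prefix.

38405a1d34621e8a72d63076

The 11-byte key repeats, so the effective keystream is 22 ff 64 5b c6 a2 59 fb a3 8f ad 22.
byte 0: 1a xor 22 = 38
byte 1: bf xor ff = 40
byte 2: 3e xor 64 = 5a
byte 3: 46 xor 5b = 1d
byte 4: f2 xor c6 = 34
byte 5: c0 xor a2 = 62
byte 6: 47 xor 59 = 1e
byte 7: 71 xor fb = 8a
byte 8: d1 xor a3 = 72
byte 9: 59 xor 8f = d6
byte 10: 9d xor ad = 30
byte 11: 54 xor 22 = 76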